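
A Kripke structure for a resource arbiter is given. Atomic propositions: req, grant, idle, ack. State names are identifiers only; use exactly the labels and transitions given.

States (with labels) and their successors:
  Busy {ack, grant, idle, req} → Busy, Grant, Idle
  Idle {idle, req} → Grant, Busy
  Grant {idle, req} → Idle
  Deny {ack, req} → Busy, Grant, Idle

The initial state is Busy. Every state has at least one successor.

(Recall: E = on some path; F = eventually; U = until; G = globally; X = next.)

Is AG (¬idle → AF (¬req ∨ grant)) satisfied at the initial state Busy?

States satisfying ¬idle → AF (¬req ∨ grant): {Busy, Idle, Grant}.
States satisfying AG (¬idle → AF (¬req ∨ grant)): {Busy, Idle, Grant}.
Every state reachable from Busy satisfies ¬idle → AF (¬req ∨ grant).
Busy ∈ Sat(AG (¬idle → AF (¬req ∨ grant))).

Yes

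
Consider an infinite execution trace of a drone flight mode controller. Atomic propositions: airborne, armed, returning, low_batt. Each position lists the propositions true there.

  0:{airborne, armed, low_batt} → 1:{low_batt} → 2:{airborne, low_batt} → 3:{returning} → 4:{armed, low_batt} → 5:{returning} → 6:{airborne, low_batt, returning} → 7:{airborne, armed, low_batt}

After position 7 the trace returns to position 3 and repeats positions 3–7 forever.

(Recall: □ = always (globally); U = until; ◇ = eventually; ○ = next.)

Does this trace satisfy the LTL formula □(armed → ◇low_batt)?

Satisfied

armed → ◇low_batt holds at every position 0..7, and those are all positions ever visited, so □(armed → ◇low_batt) holds.
Positions where armed holds: 0, 4, 7.
Check ◇low_batt at each: 0→ok, 4→ok, 7→ok.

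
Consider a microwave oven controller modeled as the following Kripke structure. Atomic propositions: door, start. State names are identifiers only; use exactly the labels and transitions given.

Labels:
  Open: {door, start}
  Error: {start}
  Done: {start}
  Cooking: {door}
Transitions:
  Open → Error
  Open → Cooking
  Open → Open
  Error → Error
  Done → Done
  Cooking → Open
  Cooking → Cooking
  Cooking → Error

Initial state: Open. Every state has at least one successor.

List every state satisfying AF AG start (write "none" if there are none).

States satisfying AG start: {Error, Done}.
States satisfying AF AG start: {Error, Done}.

{Error, Done}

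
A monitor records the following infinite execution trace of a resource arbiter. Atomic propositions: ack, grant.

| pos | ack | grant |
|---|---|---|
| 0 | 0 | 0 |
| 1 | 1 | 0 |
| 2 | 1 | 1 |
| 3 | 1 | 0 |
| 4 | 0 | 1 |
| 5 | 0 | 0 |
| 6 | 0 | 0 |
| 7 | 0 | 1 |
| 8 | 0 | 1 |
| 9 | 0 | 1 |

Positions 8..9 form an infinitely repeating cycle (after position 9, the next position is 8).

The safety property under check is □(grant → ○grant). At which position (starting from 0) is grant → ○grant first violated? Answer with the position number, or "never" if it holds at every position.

2

Check grant → ○grant at each position in order: 0 ✓, 1 ✓.
At position 2 the labels are {ack, grant} and the next position 3 has {ack}, so grant → ○grant is false there. This is the first violation.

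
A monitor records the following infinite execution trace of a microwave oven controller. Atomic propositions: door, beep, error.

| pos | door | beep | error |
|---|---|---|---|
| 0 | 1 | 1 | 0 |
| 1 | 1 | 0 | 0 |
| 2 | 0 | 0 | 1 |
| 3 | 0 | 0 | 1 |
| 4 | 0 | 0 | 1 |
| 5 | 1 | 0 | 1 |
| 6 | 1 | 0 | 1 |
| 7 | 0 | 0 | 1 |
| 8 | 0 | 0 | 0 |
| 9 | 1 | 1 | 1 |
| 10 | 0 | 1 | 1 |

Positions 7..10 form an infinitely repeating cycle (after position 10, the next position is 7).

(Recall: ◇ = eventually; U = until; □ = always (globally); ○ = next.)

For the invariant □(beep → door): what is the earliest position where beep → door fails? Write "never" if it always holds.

Check beep → door at each position in order: 0 ✓, 1 ✓, 2 ✓, 3 ✓, 4 ✓, 5 ✓, 6 ✓, 7 ✓, 8 ✓, 9 ✓.
At position 10 the labels are {beep, error}, so beep → door is false there. This is the first violation.

10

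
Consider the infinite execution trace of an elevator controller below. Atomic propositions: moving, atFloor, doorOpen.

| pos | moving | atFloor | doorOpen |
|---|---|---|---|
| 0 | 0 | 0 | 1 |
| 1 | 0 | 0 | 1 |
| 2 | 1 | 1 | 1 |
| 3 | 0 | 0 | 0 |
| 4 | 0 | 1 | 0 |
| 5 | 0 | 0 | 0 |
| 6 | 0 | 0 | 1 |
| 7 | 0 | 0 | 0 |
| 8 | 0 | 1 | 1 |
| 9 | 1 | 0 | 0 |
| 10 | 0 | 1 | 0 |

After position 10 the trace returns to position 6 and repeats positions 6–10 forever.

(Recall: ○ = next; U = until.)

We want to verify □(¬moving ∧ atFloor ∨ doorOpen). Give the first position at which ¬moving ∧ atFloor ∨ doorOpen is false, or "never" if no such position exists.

Check ¬moving ∧ atFloor ∨ doorOpen at each position in order: 0 ✓, 1 ✓, 2 ✓.
At position 3 the labels are {}, so ¬moving ∧ atFloor ∨ doorOpen is false there. This is the first violation.

3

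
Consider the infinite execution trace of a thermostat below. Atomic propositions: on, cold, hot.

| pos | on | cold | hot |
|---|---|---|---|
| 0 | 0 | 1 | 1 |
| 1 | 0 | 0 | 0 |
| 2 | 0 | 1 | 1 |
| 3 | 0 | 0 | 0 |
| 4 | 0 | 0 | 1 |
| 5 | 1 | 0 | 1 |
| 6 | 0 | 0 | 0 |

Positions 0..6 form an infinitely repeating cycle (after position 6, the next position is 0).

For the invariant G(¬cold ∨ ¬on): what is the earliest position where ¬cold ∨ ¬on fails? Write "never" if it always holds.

never

¬cold ∨ ¬on holds at every position 0..6, and those are all the positions the trace ever visits, so the invariant G(¬cold ∨ ¬on) is never violated.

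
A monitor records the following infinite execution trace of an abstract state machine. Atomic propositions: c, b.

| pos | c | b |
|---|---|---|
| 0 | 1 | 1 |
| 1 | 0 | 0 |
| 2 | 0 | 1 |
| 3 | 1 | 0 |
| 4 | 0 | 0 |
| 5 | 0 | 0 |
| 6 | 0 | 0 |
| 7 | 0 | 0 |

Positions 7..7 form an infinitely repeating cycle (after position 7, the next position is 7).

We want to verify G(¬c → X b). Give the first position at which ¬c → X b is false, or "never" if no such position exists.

Check ¬c → X b at each position in order: 0 ✓, 1 ✓.
At position 2 the labels are {b} and the next position 3 has {c}, so ¬c → X b is false there. This is the first violation.

2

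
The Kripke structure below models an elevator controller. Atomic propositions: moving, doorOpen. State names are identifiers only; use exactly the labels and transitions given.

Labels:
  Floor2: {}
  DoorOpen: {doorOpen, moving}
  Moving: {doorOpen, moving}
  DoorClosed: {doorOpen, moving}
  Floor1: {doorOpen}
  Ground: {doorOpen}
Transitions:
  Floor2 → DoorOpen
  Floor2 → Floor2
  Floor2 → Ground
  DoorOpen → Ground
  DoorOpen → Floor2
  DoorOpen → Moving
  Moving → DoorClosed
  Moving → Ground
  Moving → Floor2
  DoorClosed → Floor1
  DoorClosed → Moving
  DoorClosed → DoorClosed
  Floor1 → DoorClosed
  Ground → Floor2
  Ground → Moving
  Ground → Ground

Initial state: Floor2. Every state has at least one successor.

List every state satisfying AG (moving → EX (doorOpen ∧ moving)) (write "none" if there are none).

{Floor2, DoorOpen, Moving, DoorClosed, Floor1, Ground}

States satisfying moving → EX (doorOpen ∧ moving): {Floor2, DoorOpen, Moving, DoorClosed, Floor1, Ground}.
States satisfying AG (moving → EX (doorOpen ∧ moving)): {Floor2, DoorOpen, Moving, DoorClosed, Floor1, Ground}.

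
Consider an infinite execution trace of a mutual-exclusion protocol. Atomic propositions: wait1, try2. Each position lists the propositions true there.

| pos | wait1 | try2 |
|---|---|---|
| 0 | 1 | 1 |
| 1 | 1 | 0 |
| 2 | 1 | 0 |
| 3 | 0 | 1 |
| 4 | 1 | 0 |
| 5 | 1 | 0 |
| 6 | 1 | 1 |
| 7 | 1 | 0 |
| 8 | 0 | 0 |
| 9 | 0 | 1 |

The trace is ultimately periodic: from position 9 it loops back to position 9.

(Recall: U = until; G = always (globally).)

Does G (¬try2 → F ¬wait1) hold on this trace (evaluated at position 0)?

Satisfied

¬try2 → F ¬wait1 holds at every position 0..9, and those are all positions ever visited, so G (¬try2 → F ¬wait1) holds.
Positions where ¬try2 holds: 1, 2, 4, 5, 7, 8.
Check F ¬wait1 at each: 1→ok, 2→ok, 4→ok, 5→ok, 7→ok, 8→ok.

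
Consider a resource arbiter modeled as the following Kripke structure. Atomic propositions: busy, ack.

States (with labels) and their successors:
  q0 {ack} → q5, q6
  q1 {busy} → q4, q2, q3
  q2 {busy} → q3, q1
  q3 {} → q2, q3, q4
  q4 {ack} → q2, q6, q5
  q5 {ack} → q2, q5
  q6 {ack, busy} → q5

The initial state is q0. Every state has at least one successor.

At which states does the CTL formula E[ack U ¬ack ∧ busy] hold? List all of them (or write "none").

States satisfying ack: {q0, q4, q5, q6}.
States satisfying ¬ack ∧ busy: {q1, q2}.
States satisfying E[ack U ¬ack ∧ busy]: {q0, q1, q2, q4, q5, q6}.

{q0, q1, q2, q4, q5, q6}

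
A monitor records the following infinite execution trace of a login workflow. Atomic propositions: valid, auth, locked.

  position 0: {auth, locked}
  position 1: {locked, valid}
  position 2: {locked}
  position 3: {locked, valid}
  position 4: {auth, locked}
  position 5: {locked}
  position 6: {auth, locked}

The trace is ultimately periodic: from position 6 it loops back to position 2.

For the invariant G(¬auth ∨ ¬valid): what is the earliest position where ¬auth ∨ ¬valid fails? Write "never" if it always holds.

never

¬auth ∨ ¬valid holds at every position 0..6, and those are all the positions the trace ever visits, so the invariant G(¬auth ∨ ¬valid) is never violated.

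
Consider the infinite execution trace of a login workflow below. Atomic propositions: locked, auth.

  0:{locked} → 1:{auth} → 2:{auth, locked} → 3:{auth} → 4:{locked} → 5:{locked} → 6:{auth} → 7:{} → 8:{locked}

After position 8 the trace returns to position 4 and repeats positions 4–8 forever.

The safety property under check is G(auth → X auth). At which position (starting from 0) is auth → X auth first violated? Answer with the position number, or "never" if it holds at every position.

3

Check auth → X auth at each position in order: 0 ✓, 1 ✓, 2 ✓.
At position 3 the labels are {auth} and the next position 4 has {locked}, so auth → X auth is false there. This is the first violation.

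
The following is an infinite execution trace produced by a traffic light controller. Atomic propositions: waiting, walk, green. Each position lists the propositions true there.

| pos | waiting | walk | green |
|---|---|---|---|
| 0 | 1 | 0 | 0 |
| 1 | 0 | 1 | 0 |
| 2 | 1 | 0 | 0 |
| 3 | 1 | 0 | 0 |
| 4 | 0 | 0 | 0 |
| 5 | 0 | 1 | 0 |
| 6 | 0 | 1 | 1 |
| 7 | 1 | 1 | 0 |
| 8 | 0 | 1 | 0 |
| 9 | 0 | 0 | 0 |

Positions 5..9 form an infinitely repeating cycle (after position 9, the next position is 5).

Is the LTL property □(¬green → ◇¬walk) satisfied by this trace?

Yes

¬green → ◇¬walk holds at every position 0..9, and those are all positions ever visited, so □(¬green → ◇¬walk) holds.
Positions where ¬green holds: 0, 1, 2, 3, 4, 5, 7, 8, 9.
Check ◇¬walk at each: 0→ok, 1→ok, 2→ok, 3→ok, 4→ok, 5→ok, 7→ok, 8→ok, 9→ok.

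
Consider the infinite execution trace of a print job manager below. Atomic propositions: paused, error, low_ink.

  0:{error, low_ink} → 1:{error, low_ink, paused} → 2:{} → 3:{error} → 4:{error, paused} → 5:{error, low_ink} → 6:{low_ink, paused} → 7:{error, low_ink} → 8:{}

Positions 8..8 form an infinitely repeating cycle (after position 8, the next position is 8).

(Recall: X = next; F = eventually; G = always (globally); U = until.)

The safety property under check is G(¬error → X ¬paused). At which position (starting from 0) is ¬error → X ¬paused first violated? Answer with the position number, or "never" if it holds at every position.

never

¬error → X ¬paused holds at every position 0..8, and those are all the positions the trace ever visits, so the invariant G(¬error → X ¬paused) is never violated.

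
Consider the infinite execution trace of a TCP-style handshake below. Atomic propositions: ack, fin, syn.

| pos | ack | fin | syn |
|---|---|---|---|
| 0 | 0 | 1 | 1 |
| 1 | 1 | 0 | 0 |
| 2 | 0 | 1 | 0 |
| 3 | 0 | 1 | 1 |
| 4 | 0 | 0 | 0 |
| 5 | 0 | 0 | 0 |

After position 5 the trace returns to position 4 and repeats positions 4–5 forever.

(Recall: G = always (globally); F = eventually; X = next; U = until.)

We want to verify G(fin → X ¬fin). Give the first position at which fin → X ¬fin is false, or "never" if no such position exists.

Check fin → X ¬fin at each position in order: 0 ✓, 1 ✓.
At position 2 the labels are {fin} and the next position 3 has {fin, syn}, so fin → X ¬fin is false there. This is the first violation.

2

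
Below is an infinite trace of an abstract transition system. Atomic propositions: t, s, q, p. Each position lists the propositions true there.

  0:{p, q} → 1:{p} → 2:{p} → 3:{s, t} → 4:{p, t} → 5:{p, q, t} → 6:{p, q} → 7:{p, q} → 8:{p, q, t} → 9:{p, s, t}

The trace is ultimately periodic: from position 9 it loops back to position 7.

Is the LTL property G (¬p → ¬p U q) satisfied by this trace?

¬p → ¬p U q must hold at every position from 0 onward. It fails at position 3, so G (¬p → ¬p U q) is false.
Positions where ¬p holds: 3.
Check ¬p U q at each: 3→fails.

Violated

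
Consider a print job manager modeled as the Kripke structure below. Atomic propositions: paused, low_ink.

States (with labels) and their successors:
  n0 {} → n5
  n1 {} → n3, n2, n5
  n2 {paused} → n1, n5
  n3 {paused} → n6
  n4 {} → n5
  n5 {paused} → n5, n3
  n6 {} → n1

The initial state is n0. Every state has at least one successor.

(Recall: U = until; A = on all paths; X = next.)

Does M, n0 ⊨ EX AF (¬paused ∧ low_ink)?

Violated

States satisfying AF (¬paused ∧ low_ink): ∅.
States satisfying EX AF (¬paused ∧ low_ink): ∅.
No suitable path/successor from n0 witnesses the formula.
n0 ∉ Sat(EX AF (¬paused ∧ low_ink)).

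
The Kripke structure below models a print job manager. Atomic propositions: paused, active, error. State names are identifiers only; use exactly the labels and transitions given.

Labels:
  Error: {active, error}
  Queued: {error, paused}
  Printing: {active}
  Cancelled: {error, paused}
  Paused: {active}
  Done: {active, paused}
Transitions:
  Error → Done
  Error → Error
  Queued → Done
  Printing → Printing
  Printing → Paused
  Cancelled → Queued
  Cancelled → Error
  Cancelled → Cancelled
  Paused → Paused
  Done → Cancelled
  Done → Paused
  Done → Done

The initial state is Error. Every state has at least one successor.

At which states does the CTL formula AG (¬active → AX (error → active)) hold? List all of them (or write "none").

States satisfying ¬active → AX (error → active): {Error, Queued, Printing, Paused, Done}.
States satisfying AG (¬active → AX (error → active)): {Printing, Paused}.

{Printing, Paused}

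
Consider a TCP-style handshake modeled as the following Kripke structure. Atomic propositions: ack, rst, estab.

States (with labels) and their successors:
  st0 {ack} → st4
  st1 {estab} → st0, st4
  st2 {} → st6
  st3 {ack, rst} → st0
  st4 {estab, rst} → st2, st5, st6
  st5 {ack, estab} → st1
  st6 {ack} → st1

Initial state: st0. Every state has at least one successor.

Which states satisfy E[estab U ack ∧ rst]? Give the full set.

{st3}

States satisfying estab: {st1, st4, st5}.
States satisfying ack ∧ rst: {st3}.
States satisfying E[estab U ack ∧ rst]: {st3}.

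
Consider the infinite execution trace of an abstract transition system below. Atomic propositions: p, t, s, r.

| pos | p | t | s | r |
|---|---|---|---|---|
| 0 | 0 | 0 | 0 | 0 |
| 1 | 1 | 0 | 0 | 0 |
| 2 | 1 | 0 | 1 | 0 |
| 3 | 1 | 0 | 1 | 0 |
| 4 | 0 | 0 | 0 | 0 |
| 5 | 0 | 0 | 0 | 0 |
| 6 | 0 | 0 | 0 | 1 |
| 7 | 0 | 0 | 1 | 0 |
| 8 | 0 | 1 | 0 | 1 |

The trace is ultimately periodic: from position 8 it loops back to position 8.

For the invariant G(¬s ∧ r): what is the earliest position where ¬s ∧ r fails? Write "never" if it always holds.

At position 0 the labels are {}, so ¬s ∧ r is false there. This is the first violation.

0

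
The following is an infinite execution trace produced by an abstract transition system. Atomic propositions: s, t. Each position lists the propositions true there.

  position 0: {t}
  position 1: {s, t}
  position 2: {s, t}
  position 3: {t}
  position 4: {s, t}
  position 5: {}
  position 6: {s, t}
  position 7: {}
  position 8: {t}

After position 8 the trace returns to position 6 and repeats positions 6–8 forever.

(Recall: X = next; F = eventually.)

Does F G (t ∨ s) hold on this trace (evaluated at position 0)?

Violated

G (t ∨ s) is false at every position 0..8, so it never becomes true and F G (t ∨ s) fails.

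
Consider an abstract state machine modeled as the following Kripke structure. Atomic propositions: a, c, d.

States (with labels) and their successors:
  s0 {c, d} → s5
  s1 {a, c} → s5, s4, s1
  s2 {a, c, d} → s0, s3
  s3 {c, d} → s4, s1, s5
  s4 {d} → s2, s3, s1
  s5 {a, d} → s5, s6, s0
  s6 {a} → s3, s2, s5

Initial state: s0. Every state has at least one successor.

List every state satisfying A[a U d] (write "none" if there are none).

{s0, s2, s3, s4, s5, s6}

States satisfying a: {s1, s2, s5, s6}.
States satisfying d: {s0, s2, s3, s4, s5}.
States satisfying A[a U d]: {s0, s2, s3, s4, s5, s6}.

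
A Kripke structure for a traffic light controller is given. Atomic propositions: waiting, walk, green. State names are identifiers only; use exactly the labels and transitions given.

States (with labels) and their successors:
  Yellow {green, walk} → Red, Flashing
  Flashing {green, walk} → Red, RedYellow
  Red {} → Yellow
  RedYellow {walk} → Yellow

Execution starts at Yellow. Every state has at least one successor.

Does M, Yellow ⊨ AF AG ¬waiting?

States satisfying AG ¬waiting: {Yellow, Flashing, Red, RedYellow}.
States satisfying AF AG ¬waiting: {Yellow, Flashing, Red, RedYellow}.
Yellow ∈ Sat(AF AG ¬waiting).

Satisfied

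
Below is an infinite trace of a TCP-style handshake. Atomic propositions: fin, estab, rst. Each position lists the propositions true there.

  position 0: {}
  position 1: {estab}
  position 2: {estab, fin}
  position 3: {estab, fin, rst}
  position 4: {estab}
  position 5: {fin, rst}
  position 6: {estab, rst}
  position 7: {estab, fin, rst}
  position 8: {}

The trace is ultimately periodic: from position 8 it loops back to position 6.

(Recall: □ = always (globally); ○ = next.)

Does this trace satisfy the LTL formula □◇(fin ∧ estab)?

◇(fin ∧ estab) holds at every position 0..8, and those are all positions ever visited, so □◇(fin ∧ estab) holds.

Yes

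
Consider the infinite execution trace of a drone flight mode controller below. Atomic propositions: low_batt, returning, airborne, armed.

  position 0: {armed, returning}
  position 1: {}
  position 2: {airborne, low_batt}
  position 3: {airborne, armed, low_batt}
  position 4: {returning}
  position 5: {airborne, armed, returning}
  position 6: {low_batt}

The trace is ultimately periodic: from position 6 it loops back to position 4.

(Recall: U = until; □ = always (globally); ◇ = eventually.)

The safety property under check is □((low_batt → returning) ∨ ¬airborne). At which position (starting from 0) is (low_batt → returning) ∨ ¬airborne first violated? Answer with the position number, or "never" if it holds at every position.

Check (low_batt → returning) ∨ ¬airborne at each position in order: 0 ✓, 1 ✓.
At position 2 the labels are {airborne, low_batt}, so (low_batt → returning) ∨ ¬airborne is false there. This is the first violation.

2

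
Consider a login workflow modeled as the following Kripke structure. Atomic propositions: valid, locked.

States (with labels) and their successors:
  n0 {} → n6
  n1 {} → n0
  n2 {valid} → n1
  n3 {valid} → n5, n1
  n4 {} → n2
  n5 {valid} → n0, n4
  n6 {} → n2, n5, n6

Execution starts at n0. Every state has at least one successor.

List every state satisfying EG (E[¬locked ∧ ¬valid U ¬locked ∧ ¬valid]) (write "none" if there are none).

States satisfying E[¬locked ∧ ¬valid U ¬locked ∧ ¬valid]: {n0, n1, n4, n6}.
States satisfying EG (E[¬locked ∧ ¬valid U ¬locked ∧ ¬valid]): {n0, n1, n6}.

{n0, n1, n6}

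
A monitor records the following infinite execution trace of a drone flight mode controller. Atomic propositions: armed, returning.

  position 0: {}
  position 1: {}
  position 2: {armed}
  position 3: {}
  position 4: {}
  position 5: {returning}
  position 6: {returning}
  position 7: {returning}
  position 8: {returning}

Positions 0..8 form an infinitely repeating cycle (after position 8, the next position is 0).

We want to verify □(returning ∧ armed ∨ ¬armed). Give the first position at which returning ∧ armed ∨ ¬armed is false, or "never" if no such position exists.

Check returning ∧ armed ∨ ¬armed at each position in order: 0 ✓, 1 ✓.
At position 2 the labels are {armed}, so returning ∧ armed ∨ ¬armed is false there. This is the first violation.

2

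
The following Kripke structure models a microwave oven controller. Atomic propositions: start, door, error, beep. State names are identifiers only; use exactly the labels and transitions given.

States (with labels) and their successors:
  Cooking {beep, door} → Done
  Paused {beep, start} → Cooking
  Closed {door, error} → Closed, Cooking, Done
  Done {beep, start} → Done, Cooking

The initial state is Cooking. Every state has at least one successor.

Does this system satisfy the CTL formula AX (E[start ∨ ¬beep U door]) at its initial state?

States satisfying E[start ∨ ¬beep U door]: {Cooking, Paused, Closed, Done}.
States satisfying AX (E[start ∨ ¬beep U door]): {Cooking, Paused, Closed, Done}.
Cooking ∈ Sat(AX (E[start ∨ ¬beep U door])).

Satisfied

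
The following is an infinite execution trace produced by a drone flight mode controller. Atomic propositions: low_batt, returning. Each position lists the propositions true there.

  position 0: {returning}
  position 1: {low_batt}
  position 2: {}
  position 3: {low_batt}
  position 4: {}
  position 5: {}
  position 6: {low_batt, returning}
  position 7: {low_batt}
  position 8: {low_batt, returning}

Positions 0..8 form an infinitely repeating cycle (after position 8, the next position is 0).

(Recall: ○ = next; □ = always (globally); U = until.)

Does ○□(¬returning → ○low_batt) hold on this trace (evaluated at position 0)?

The position after 0 is 1; □(¬returning → ○low_batt) is false there.

Does not hold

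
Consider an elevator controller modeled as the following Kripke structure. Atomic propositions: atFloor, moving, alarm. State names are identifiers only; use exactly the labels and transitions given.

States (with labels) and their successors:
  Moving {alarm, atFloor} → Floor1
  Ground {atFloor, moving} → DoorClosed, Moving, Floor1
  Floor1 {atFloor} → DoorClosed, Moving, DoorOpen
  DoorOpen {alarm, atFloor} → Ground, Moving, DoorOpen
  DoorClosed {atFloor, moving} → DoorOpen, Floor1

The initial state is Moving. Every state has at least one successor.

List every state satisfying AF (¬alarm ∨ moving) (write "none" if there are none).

{Moving, Ground, Floor1, DoorClosed}

States satisfying ¬alarm ∨ moving: {Ground, Floor1, DoorClosed}.
States satisfying AF (¬alarm ∨ moving): {Moving, Ground, Floor1, DoorClosed}.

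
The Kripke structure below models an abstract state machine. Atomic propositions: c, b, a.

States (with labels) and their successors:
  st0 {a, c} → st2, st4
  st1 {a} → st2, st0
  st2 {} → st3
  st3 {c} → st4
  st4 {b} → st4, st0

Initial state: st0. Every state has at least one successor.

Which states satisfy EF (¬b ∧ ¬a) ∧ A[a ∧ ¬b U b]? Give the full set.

States satisfying ¬b ∧ ¬a: {st2, st3}.
States satisfying EF (¬b ∧ ¬a): {st0, st1, st2, st3, st4}.
States satisfying a ∧ ¬b: {st0, st1}.
States satisfying b: {st4}.
States satisfying A[a ∧ ¬b U b]: {st4}.
States satisfying EF (¬b ∧ ¬a) ∧ A[a ∧ ¬b U b]: {st4}.

{st4}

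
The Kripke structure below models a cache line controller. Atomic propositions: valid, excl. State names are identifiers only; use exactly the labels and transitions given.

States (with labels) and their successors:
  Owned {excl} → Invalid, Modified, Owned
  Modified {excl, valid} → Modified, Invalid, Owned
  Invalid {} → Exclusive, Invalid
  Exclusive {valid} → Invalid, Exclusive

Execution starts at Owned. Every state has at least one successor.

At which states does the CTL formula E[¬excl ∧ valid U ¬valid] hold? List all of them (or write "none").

States satisfying ¬excl ∧ valid: {Exclusive}.
States satisfying ¬valid: {Owned, Invalid}.
States satisfying E[¬excl ∧ valid U ¬valid]: {Owned, Invalid, Exclusive}.

{Owned, Invalid, Exclusive}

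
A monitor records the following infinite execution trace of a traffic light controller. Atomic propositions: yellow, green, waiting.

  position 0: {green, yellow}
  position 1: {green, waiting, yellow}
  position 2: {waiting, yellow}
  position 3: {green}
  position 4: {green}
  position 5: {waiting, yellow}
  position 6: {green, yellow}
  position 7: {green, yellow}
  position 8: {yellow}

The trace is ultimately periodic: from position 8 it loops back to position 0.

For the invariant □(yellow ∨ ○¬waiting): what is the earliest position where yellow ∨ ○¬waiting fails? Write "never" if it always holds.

Check yellow ∨ ○¬waiting at each position in order: 0 ✓, 1 ✓, 2 ✓, 3 ✓.
At position 4 the labels are {green} and the next position 5 has {waiting, yellow}, so yellow ∨ ○¬waiting is false there. This is the first violation.

4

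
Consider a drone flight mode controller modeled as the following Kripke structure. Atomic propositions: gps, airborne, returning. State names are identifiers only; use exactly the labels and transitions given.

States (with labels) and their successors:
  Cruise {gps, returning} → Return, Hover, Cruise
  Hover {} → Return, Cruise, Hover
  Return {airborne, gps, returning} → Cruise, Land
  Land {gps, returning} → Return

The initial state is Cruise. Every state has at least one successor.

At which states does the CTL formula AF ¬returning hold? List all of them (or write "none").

{Hover}

States satisfying ¬returning: {Hover}.
States satisfying AF ¬returning: {Hover}.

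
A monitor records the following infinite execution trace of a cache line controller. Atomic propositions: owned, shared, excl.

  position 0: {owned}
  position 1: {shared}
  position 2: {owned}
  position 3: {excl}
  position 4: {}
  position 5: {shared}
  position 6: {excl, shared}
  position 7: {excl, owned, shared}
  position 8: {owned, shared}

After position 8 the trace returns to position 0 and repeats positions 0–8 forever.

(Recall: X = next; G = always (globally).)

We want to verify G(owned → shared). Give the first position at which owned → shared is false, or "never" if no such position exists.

0

At position 0 the labels are {owned}, so owned → shared is false there. This is the first violation.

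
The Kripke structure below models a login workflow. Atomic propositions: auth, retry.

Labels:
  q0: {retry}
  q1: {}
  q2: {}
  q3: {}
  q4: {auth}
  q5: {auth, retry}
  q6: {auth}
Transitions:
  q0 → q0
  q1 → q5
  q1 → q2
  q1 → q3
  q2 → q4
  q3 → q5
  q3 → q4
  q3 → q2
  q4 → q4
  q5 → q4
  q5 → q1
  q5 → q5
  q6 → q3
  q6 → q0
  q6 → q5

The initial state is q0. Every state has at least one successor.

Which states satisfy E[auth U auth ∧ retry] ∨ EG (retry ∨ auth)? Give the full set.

States satisfying auth: {q4, q5, q6}.
States satisfying auth ∧ retry: {q5}.
States satisfying E[auth U auth ∧ retry]: {q5, q6}.
States satisfying retry ∨ auth: {q0, q4, q5, q6}.
States satisfying EG (retry ∨ auth): {q0, q4, q5, q6}.
States satisfying E[auth U auth ∧ retry] ∨ EG (retry ∨ auth): {q0, q4, q5, q6}.

{q0, q4, q5, q6}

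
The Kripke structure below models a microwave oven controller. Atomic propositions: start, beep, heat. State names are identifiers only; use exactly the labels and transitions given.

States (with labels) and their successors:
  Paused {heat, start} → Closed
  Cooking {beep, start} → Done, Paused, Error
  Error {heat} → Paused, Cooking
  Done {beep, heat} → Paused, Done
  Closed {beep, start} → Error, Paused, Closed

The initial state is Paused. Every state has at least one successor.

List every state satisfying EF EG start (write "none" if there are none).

{Paused, Cooking, Error, Done, Closed}

States satisfying EG start: {Paused, Cooking, Closed}.
States satisfying EF EG start: {Paused, Cooking, Error, Done, Closed}.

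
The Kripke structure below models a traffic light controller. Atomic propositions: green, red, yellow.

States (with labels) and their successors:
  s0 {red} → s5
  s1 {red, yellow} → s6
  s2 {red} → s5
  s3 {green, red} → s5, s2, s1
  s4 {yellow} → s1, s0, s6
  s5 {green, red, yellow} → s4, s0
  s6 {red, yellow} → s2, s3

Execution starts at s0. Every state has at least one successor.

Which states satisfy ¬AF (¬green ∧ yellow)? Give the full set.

{s0, s2, s3, s5}

States satisfying ¬green ∧ yellow: {s1, s4, s6}.
States satisfying AF (¬green ∧ yellow): {s1, s4, s6}.
States satisfying ¬AF (¬green ∧ yellow): {s0, s2, s3, s5}.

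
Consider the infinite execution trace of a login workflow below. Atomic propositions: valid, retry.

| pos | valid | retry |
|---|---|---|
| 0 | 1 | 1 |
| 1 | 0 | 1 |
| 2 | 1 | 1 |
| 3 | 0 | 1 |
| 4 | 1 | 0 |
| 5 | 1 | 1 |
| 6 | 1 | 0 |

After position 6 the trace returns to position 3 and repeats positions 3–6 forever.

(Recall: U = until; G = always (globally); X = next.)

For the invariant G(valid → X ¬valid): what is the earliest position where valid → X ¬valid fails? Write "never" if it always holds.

Check valid → X ¬valid at each position in order: 0 ✓, 1 ✓, 2 ✓, 3 ✓.
At position 4 the labels are {valid} and the next position 5 has {retry, valid}, so valid → X ¬valid is false there. This is the first violation.

4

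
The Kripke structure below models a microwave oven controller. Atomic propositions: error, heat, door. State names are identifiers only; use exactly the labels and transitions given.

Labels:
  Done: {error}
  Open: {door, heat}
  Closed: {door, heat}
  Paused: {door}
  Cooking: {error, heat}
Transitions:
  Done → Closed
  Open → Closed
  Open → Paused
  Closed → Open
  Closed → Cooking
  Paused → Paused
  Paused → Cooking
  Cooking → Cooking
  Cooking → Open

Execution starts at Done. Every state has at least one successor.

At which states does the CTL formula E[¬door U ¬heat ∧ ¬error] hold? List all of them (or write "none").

{Paused}

States satisfying ¬door: {Done, Cooking}.
States satisfying ¬heat ∧ ¬error: {Paused}.
States satisfying E[¬door U ¬heat ∧ ¬error]: {Paused}.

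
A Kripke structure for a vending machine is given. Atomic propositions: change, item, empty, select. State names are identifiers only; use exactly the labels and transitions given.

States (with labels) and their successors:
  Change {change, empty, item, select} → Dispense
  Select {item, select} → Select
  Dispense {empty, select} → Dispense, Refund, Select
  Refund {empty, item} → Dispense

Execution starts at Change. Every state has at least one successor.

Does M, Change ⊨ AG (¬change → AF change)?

No

States satisfying ¬change → AF change: {Change}.
States satisfying AG (¬change → AF change): ∅.
Dispense is reachable from Change and violates ¬change → AF change, so AG fails at Change.
Change ∉ Sat(AG (¬change → AF change)).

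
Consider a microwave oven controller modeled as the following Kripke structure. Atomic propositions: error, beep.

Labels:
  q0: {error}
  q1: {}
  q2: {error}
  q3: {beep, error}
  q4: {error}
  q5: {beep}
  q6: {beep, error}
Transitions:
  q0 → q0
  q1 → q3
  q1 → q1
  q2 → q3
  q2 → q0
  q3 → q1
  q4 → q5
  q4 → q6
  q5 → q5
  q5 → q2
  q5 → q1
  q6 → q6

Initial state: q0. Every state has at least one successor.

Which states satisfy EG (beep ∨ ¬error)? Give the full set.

{q1, q3, q5, q6}

States satisfying beep ∨ ¬error: {q1, q3, q5, q6}.
States satisfying EG (beep ∨ ¬error): {q1, q3, q5, q6}.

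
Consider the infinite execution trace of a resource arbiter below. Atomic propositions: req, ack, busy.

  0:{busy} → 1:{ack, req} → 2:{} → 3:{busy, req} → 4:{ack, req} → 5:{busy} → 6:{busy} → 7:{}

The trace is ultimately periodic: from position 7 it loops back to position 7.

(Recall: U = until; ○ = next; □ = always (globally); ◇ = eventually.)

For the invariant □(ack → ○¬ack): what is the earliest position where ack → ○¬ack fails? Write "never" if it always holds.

never

ack → ○¬ack holds at every position 0..7, and those are all the positions the trace ever visits, so the invariant □(ack → ○¬ack) is never violated.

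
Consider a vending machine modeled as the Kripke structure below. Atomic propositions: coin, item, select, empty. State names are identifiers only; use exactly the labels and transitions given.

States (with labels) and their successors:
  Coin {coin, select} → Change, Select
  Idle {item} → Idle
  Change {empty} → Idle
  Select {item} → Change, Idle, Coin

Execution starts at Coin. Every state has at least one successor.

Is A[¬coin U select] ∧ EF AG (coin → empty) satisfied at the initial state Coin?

Yes

States satisfying ¬coin: {Idle, Change, Select}.
States satisfying select: {Coin}.
States satisfying A[¬coin U select]: {Coin}.
States satisfying AG (coin → empty): {Idle, Change}.
States satisfying EF AG (coin → empty): {Coin, Idle, Change, Select}.
States satisfying A[¬coin U select] ∧ EF AG (coin → empty): {Coin}.
Coin ∈ Sat(A[¬coin U select] ∧ EF AG (coin → empty)).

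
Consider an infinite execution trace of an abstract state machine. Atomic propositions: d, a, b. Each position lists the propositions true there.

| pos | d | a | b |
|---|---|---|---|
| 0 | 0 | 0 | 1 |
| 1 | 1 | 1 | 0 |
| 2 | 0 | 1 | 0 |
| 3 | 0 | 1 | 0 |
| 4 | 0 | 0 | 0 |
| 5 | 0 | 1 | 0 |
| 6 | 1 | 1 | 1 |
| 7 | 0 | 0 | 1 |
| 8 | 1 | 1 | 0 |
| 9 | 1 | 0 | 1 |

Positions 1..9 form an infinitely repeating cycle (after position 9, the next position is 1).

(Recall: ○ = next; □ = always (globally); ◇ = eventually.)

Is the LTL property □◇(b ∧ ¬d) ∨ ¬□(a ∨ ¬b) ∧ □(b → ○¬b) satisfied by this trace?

◇(b ∧ ¬d) holds at every position 0..9, and those are all positions ever visited, so □◇(b ∧ ¬d) holds.
At position 0: □◇(b ∧ ¬d) is true; ¬□(a ∨ ¬b) ∧ □(b → ○¬b) is false; so □◇(b ∧ ¬d) ∨ ¬□(a ∨ ¬b) ∧ □(b → ○¬b) is true.

Satisfied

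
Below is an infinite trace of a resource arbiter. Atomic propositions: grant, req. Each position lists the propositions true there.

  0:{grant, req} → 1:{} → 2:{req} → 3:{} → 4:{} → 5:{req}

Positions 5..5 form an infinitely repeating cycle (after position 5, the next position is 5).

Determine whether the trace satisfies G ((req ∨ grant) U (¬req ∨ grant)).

(req ∨ grant) U (¬req ∨ grant) must hold at every position from 0 onward. It fails at position 5, so G ((req ∨ grant) U (¬req ∨ grant)) is false.

No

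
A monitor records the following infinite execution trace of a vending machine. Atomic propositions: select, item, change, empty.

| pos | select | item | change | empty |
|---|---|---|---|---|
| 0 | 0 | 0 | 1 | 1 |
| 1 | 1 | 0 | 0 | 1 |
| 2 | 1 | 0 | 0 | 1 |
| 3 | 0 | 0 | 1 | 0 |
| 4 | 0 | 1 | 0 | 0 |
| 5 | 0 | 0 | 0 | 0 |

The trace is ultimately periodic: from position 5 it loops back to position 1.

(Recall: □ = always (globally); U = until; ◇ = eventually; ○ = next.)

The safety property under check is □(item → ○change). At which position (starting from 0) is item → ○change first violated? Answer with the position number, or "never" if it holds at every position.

4

Check item → ○change at each position in order: 0 ✓, 1 ✓, 2 ✓, 3 ✓.
At position 4 the labels are {item} and the next position 5 has {}, so item → ○change is false there. This is the first violation.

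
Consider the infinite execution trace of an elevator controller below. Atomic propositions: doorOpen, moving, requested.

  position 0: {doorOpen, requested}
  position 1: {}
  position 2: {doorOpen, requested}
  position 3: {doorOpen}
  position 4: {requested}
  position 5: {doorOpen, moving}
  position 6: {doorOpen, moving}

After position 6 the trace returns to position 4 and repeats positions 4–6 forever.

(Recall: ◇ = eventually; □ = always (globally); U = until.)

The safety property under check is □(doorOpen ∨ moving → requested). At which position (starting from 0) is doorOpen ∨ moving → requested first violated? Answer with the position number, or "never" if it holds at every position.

Check doorOpen ∨ moving → requested at each position in order: 0 ✓, 1 ✓, 2 ✓.
At position 3 the labels are {doorOpen}, so doorOpen ∨ moving → requested is false there. This is the first violation.

3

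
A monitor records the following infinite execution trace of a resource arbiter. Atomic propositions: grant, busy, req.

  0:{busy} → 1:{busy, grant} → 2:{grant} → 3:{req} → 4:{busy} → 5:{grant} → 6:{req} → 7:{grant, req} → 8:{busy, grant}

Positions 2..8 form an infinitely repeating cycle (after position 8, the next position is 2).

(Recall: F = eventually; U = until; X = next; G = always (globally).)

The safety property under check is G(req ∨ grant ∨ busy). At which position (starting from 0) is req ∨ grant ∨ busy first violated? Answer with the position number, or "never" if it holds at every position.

req ∨ grant ∨ busy holds at every position 0..8, and those are all the positions the trace ever visits, so the invariant G(req ∨ grant ∨ busy) is never violated.

never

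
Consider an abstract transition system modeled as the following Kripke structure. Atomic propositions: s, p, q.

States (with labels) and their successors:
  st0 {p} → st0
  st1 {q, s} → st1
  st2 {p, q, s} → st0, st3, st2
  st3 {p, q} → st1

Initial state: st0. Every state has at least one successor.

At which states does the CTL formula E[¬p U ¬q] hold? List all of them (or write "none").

States satisfying ¬p: {st1}.
States satisfying ¬q: {st0}.
States satisfying E[¬p U ¬q]: {st0}.

{st0}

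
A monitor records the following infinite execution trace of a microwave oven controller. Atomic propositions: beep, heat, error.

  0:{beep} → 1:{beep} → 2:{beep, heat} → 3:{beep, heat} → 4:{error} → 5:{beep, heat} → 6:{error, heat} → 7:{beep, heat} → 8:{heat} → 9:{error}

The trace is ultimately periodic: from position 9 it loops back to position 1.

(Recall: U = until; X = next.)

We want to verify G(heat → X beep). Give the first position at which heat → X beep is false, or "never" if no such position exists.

Check heat → X beep at each position in order: 0 ✓, 1 ✓, 2 ✓.
At position 3 the labels are {beep, heat} and the next position 4 has {error}, so heat → X beep is false there. This is the first violation.

3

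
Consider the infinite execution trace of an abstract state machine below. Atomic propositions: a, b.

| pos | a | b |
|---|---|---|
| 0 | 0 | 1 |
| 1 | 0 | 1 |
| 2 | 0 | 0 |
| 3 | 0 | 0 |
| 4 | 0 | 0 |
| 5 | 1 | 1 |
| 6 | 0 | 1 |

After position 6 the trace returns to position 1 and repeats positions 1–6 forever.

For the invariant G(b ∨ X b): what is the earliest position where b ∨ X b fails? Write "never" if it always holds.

2

Check b ∨ X b at each position in order: 0 ✓, 1 ✓.
At position 2 the labels are {} and the next position 3 has {}, so b ∨ X b is false there. This is the first violation.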